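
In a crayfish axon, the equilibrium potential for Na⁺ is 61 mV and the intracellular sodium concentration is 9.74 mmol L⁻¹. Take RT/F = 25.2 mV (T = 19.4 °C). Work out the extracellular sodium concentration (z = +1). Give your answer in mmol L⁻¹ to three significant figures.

110 mmol L⁻¹

Nernst: E = (25.2/1) · ln([out]/[in]), so ln([out]/[in]) = 61.0 × 1 / 25.2 = 2.4206.
[out]/[in] = e^(2.4206) = 11.25.
[out] = 11.25 × 9.74 = 109.6 mmol L⁻¹.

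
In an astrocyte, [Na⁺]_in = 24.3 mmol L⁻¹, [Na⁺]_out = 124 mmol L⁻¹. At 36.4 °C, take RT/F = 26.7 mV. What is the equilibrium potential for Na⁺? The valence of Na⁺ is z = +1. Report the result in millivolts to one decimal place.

43.5 mV

E = (26.7/z) · ln([Na⁺]_out/[Na⁺]_in) with z = +1.
= (26.7/1) · ln(124/24.3) = 26.70 · ln(5.103)
= 26.70 · (1.6298) = 43.52 mV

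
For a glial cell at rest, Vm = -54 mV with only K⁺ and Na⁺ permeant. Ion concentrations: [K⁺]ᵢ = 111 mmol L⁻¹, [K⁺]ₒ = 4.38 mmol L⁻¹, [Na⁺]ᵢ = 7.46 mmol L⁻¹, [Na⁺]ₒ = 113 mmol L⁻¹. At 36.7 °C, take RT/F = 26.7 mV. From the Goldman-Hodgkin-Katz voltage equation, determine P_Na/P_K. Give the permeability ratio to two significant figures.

Let α = P_Na/P_K. GHK: Vm = 26.7·ln[(Kₒ + α·Naₒ)/(Kᵢ + α·Naᵢ)].
e^(Vm/26.7) = e^(-54.0/26.7) = 0.13233
So 0.13233·(Kᵢ + α·Naᵢ) = Kₒ + α·Naₒ → α = (0.13233·111.0 − 4.38) / (113.0 − 0.13233·7.46)
α = (14.69 − 4.38) / (113.0 − 0.9872) = 10.31/112 = 0.09203

0.092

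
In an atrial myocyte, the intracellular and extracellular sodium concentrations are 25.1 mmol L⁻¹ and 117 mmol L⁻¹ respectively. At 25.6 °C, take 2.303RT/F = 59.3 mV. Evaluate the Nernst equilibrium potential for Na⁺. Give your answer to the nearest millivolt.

E = (59.3/z) · log₁₀([Na⁺]_out/[Na⁺]_in) with z = +1.
= (59.3/1) · log₁₀(117/25.1) = 59.30 · log₁₀(4.661)
= 59.30 · (0.6685) = 39.64 mV

40 mV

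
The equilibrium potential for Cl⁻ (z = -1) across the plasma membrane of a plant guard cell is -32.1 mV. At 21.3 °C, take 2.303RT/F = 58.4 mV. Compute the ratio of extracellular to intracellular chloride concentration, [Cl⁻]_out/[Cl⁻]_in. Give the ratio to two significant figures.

3.5

log₁₀([out]/[in]) = E·z/(58.4) = -32.1 × -1 / 58.4 = 0.5497
[out]/[in] = 10^(0.5497) = 3.545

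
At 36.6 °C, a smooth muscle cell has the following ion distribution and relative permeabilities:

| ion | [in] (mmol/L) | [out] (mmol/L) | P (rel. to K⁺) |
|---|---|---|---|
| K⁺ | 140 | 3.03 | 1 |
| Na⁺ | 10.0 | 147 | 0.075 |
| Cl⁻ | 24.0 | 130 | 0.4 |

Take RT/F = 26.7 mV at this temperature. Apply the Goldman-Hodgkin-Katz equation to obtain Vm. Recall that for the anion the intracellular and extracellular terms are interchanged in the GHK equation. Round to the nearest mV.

Vm = 26.7 · ln[(Σ P·[cation]ₒ + Σ P·[anion]ᵢ) / (Σ P·[cation]ᵢ + Σ P·[anion]ₒ)]
Numerator = 1×3.03 + 0.075×147 + 0.4×24.0 = 23.66
Denominator = 1×140 + 0.075×10.0 + 0.4×130 = 192.8
Vm = 26.7 · ln(0.12272) = 26.7 × (-2.0978) = -56.01 mV

-56 mV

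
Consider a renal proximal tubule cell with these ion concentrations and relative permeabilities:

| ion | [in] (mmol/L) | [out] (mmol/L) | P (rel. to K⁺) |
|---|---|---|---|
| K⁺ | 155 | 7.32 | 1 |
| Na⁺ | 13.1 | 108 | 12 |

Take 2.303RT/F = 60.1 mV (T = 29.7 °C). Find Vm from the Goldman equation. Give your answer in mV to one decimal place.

37.3 mV

Vm = 60.1 · log₁₀[(Σ P·[cation]ₒ + Σ P·[anion]ᵢ) / (Σ P·[cation]ᵢ + Σ P·[anion]ₒ)]
Numerator = 1×7.32 + 12×108 = 1303
Denominator = 1×155 + 12×13.1 = 312.2
Vm = 60.1 · log₁₀(4.1746) = 60.1 × (0.6206) = 37.30 mV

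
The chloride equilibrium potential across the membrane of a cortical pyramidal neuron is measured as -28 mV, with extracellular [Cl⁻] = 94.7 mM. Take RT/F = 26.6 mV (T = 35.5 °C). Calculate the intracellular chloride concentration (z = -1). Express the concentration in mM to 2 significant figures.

Nernst: E = (26.6/-1) · ln([out]/[in]), so ln([out]/[in]) = -28.0 × -1 / 26.6 = 1.0526.
[out]/[in] = e^(1.0526) = 2.865.
[in] = 94.7 / 2.865 = 33.05 mM.

33 mM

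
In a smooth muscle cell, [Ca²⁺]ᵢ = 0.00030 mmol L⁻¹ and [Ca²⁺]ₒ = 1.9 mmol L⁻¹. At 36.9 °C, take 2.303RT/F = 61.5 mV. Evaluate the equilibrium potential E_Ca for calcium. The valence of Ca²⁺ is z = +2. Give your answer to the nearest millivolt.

E = (61.5/z) · log₁₀([Ca²⁺]_out/[Ca²⁺]_in) with z = +2.
= (61.5/2) · log₁₀(1.9/0.00030) = 30.75 · log₁₀(6333)
= 30.75 · (3.8016) = 116.90 mV

117 mV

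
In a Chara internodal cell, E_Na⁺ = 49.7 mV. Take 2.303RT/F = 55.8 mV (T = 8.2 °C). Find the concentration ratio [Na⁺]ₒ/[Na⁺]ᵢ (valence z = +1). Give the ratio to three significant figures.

log₁₀([out]/[in]) = E·z/(55.8) = 49.7 × 1 / 55.8 = 0.8907
[out]/[in] = 10^(0.8907) = 7.775

7.77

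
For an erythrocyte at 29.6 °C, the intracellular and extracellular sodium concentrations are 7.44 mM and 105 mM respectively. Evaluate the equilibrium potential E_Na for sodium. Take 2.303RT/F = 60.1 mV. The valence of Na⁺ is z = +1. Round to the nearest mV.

69 mV

E = (60.1/z) · log₁₀([Na⁺]_out/[Na⁺]_in) with z = +1.
= (60.1/1) · log₁₀(105/7.44) = 60.10 · log₁₀(14.11)
= 60.10 · (1.1496) = 69.09 mV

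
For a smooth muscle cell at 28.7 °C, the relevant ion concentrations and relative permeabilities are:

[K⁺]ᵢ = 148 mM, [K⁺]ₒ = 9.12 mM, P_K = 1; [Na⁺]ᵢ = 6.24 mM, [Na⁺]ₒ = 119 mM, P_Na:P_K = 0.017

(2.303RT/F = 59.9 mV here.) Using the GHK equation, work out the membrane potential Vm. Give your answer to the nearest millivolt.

-67 mV

Vm = 59.9 · log₁₀[(Σ P·[cation]ₒ + Σ P·[anion]ᵢ) / (Σ P·[cation]ᵢ + Σ P·[anion]ₒ)]
Numerator = 1×9.12 + 0.017×119 = 11.14
Denominator = 1×148 + 0.017×6.24 = 148.1
Vm = 59.9 · log₁₀(0.075237) = 59.9 × (-1.1236) = -67.30 mV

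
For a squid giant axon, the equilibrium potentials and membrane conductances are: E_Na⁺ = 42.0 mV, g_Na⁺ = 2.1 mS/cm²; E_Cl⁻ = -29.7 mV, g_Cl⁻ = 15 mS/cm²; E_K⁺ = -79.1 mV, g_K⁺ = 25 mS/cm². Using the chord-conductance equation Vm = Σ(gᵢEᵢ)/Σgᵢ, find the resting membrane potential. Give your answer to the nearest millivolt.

Σ gᵢEᵢ = 2.1·(42.0) + 15·(-29.7) + 25·(-79.1) = -2334.80
Σ gᵢ = 2.1 + 15 + 25 = 42.1
Vm = -2334.80 / 42.1 = -55.46 mV

-55 mV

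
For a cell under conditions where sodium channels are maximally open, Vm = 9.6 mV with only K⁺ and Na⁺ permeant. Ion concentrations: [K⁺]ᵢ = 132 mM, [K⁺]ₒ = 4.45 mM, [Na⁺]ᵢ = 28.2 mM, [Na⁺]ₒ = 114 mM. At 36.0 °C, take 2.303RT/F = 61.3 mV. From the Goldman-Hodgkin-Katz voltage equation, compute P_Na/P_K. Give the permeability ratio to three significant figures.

Let α = P_Na/P_K. GHK: Vm = 61.3·log₁₀[(Kₒ + α·Naₒ)/(Kᵢ + α·Naᵢ)].
10^(Vm/61.3) = 10^(9.6/61.3) = 1.4342
So 1.4342·(Kᵢ + α·Naᵢ) = Kₒ + α·Naₒ → α = (1.4342·132.0 − 4.45) / (114.0 − 1.4342·28.2)
α = (189.3 − 4.45) / (114.0 − 40.44) = 184.9/73.56 = 2.513

2.51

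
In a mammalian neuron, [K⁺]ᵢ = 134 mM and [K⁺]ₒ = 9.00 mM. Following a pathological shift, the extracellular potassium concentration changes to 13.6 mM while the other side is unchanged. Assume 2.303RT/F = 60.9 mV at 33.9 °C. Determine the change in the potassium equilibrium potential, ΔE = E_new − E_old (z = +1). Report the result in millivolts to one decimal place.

10.9 mV

E_old = (60.9/1)·log₁₀(9.00/134) = -71.43 mV
E_new = (60.9/1)·log₁₀(13.6/134) = -60.51 mV
ΔE = -60.51 − (-71.43) = 10.92 mV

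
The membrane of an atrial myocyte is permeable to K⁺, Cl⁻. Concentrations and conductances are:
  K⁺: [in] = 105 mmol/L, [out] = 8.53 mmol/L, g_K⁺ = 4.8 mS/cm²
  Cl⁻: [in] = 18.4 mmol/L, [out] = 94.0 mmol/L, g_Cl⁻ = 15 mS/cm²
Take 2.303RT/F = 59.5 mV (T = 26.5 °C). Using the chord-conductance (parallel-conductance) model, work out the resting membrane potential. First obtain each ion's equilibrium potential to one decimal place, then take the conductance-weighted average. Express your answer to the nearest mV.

-48 mV

E_K⁺ = (59.5/1)·log₁₀(8.53/105) = -64.9 mV
E_Cl⁻ = (59.5/-1)·log₁₀(94.0/18.4) = -42.1 mV
Vm = (Σ gᵢEᵢ)/(Σ gᵢ) = (4.8·-64.9 + 15·-42.1) / (4.8 + 15)
= -943.02 / 19.8 = -47.63 mV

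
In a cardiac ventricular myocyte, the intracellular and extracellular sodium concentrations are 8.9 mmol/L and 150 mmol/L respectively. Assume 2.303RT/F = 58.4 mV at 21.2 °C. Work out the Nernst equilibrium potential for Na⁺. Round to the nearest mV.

E = (58.4/z) · log₁₀([Na⁺]_out/[Na⁺]_in) with z = +1.
= (58.4/1) · log₁₀(150/8.9) = 58.40 · log₁₀(16.85)
= 58.40 · (1.2267) = 71.64 mV

72 mV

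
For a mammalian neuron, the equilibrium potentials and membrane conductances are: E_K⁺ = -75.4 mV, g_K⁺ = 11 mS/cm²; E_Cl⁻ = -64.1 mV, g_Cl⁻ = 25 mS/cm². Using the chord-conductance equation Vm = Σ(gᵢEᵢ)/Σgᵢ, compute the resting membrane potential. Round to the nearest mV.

-68 mV

Σ gᵢEᵢ = 11·(-75.4) + 25·(-64.1) = -2431.90
Σ gᵢ = 11 + 25 = 36
Vm = -2431.90 / 36 = -67.55 mV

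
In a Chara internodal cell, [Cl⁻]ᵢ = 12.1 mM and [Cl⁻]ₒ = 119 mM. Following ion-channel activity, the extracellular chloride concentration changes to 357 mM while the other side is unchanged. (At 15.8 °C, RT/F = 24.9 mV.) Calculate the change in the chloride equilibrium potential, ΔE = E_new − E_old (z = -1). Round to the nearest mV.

-27 mV

E_old = (24.9/-1)·ln(119/12.1) = -56.92 mV
E_new = (24.9/-1)·ln(357/12.1) = -84.27 mV
ΔE = -84.27 − (-56.92) = -27.36 mV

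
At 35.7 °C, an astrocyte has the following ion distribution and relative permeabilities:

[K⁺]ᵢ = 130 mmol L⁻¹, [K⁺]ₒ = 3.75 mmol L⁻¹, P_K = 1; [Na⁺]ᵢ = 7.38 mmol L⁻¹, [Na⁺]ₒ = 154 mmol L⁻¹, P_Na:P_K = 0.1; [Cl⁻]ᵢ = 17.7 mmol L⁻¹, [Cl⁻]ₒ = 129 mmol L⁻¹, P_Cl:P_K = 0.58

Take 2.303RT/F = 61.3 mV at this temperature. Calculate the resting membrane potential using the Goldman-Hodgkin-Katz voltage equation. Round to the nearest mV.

-52 mV

Vm = 61.3 · log₁₀[(Σ P·[cation]ₒ + Σ P·[anion]ᵢ) / (Σ P·[cation]ᵢ + Σ P·[anion]ₒ)]
Numerator = 1×3.75 + 0.1×154 + 0.58×17.7 = 29.42
Denominator = 1×130 + 0.1×7.38 + 0.58×129 = 205.6
Vm = 61.3 · log₁₀(0.1431) = 61.3 × (-0.8444) = -51.76 mV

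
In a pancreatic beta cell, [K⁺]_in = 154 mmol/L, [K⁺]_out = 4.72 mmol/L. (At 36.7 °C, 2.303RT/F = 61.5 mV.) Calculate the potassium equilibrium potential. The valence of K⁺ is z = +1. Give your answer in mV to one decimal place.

-93.1 mV

E = (61.5/z) · log₁₀([K⁺]_out/[K⁺]_in) with z = +1.
= (61.5/1) · log₁₀(4.72/154) = 61.50 · log₁₀(0.03065)
= 61.50 · (-1.5136) = -93.09 mV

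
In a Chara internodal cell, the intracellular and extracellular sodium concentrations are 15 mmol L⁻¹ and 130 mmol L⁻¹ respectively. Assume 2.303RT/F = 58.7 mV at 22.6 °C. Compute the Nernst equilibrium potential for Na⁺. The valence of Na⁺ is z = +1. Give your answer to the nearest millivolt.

E = (58.7/z) · log₁₀([Na⁺]_out/[Na⁺]_in) with z = +1.
= (58.7/1) · log₁₀(130/15) = 58.70 · log₁₀(8.667)
= 58.70 · (0.9379) = 55.05 mV

55 mV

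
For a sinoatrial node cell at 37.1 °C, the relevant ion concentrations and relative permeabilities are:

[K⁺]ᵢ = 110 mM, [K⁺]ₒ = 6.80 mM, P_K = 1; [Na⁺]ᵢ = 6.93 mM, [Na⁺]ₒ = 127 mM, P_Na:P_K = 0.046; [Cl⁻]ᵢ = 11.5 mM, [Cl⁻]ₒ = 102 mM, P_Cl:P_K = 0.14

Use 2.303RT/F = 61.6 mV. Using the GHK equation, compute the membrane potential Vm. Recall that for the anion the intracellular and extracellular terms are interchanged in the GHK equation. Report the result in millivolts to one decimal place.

Vm = 61.6 · log₁₀[(Σ P·[cation]ₒ + Σ P·[anion]ᵢ) / (Σ P·[cation]ᵢ + Σ P·[anion]ₒ)]
Numerator = 1×6.80 + 0.046×127 + 0.14×11.5 = 14.25
Denominator = 1×110 + 0.046×6.93 + 0.14×102 = 124.6
Vm = 61.6 · log₁₀(0.11438) = 61.6 × (-0.9416) = -58.00 mV

-58.0 mV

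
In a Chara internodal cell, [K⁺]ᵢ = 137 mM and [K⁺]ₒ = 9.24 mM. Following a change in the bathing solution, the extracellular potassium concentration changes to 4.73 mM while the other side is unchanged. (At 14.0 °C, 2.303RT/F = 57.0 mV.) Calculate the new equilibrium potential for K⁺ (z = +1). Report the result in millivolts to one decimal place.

-83.3 mV

After the shift: [K⁺]_out = 4.73, [K⁺]_in = 137 mM.
E_new = (57.0/1)·log₁₀(4.73/137) = 57.00 · (-1.4619) = -83.33 mV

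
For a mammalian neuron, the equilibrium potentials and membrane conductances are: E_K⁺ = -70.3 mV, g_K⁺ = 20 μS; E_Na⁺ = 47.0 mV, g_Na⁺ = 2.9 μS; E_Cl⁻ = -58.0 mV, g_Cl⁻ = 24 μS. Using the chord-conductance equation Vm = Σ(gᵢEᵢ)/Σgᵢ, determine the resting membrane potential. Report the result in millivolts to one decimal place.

-56.8 mV

Σ gᵢEᵢ = 20·(-70.3) + 2.9·(47.0) + 24·(-58.0) = -2661.70
Σ gᵢ = 20 + 2.9 + 24 = 46.9
Vm = -2661.70 / 46.9 = -56.75 mV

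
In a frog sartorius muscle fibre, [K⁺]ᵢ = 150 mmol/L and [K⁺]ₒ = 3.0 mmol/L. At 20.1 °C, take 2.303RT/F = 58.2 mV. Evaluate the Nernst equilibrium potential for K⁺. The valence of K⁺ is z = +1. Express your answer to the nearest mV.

E = (58.2/z) · log₁₀([K⁺]_out/[K⁺]_in) with z = +1.
= (58.2/1) · log₁₀(3.0/150) = 58.20 · log₁₀(0.02)
= 58.20 · (-1.6990) = -98.88 mV

-99 mV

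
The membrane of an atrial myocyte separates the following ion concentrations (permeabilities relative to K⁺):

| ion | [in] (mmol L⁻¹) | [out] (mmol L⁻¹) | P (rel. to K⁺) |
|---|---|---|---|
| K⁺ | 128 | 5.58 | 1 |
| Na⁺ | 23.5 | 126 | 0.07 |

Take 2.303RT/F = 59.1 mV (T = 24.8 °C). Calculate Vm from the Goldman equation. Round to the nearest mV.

-56 mV

Vm = 59.1 · log₁₀[(Σ P·[cation]ₒ + Σ P·[anion]ᵢ) / (Σ P·[cation]ᵢ + Σ P·[anion]ₒ)]
Numerator = 1×5.58 + 0.07×126 = 14.4
Denominator = 1×128 + 0.07×23.5 = 129.6
Vm = 59.1 · log₁₀(0.11107) = 59.1 × (-0.9544) = -56.40 mV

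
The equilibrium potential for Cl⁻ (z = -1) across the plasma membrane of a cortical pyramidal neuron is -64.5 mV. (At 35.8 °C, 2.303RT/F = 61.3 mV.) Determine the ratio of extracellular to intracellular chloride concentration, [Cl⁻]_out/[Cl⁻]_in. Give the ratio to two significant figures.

log₁₀([out]/[in]) = E·z/(61.3) = -64.5 × -1 / 61.3 = 1.0522
[out]/[in] = 10^(1.0522) = 11.28

11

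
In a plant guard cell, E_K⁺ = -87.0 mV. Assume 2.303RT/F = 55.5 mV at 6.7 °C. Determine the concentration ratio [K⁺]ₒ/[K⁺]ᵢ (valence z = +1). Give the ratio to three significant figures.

log₁₀([out]/[in]) = E·z/(55.5) = -87.0 × 1 / 55.5 = -1.5676
[out]/[in] = 10^(-1.5676) = 0.02707

0.0271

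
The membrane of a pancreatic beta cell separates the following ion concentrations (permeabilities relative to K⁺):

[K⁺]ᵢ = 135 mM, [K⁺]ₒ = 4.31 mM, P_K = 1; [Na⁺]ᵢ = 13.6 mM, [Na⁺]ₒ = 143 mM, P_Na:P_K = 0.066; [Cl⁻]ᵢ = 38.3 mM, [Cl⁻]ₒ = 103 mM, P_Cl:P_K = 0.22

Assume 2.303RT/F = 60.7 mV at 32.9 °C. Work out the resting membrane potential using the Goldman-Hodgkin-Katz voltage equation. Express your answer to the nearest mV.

Vm = 60.7 · log₁₀[(Σ P·[cation]ₒ + Σ P·[anion]ᵢ) / (Σ P·[cation]ᵢ + Σ P·[anion]ₒ)]
Numerator = 1×4.31 + 0.066×143 + 0.22×38.3 = 22.17
Denominator = 1×135 + 0.066×13.6 + 0.22×103 = 158.6
Vm = 60.7 · log₁₀(0.13985) = 60.7 × (-0.8543) = -51.86 mV

-52 mV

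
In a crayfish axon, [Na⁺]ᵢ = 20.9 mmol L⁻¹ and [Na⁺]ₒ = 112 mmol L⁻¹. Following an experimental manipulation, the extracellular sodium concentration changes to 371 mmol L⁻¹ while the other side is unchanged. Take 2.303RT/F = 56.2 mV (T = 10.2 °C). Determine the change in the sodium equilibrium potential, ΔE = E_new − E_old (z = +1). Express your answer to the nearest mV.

29 mV

E_old = (56.2/1)·log₁₀(112/20.9) = 40.97 mV
E_new = (56.2/1)·log₁₀(371/20.9) = 70.21 mV
ΔE = 70.21 − (40.97) = 29.23 mV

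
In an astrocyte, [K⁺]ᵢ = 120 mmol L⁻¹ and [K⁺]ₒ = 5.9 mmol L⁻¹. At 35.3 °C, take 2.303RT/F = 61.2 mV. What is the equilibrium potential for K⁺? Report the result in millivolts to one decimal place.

E = (61.2/z) · log₁₀([K⁺]_out/[K⁺]_in) with z = +1.
= (61.2/1) · log₁₀(5.9/120) = 61.20 · log₁₀(0.04917)
= 61.20 · (-1.3083) = -80.07 mV

-80.1 mV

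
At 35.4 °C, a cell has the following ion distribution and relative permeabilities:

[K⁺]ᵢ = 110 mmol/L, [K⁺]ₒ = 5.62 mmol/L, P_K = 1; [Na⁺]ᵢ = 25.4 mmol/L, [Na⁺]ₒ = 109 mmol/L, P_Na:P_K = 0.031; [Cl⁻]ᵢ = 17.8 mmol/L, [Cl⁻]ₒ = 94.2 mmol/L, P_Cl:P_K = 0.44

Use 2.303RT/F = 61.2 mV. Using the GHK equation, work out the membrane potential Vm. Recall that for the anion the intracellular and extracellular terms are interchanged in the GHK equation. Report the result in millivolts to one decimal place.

Vm = 61.2 · log₁₀[(Σ P·[cation]ₒ + Σ P·[anion]ᵢ) / (Σ P·[cation]ᵢ + Σ P·[anion]ₒ)]
Numerator = 1×5.62 + 0.031×109 + 0.44×17.8 = 16.83
Denominator = 1×110 + 0.031×25.4 + 0.44×94.2 = 152.2
Vm = 61.2 · log₁₀(0.11056) = 61.2 × (-0.9564) = -58.53 mV

-58.5 mV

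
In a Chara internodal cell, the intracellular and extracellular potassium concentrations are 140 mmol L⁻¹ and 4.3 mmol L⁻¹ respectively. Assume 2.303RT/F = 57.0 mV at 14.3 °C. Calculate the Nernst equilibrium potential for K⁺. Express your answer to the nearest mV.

-86 mV

E = (57.0/z) · log₁₀([K⁺]_out/[K⁺]_in) with z = +1.
= (57.0/1) · log₁₀(4.3/140) = 57.00 · log₁₀(0.03071)
= 57.00 · (-1.5127) = -86.22 mV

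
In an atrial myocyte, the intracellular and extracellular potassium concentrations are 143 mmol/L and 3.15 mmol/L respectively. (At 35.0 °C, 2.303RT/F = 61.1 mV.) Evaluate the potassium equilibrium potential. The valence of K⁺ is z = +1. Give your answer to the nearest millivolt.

E = (61.1/z) · log₁₀([K⁺]_out/[K⁺]_in) with z = +1.
= (61.1/1) · log₁₀(3.15/143) = 61.10 · log₁₀(0.02203)
= 61.10 · (-1.6570) = -101.24 mV

-101 mV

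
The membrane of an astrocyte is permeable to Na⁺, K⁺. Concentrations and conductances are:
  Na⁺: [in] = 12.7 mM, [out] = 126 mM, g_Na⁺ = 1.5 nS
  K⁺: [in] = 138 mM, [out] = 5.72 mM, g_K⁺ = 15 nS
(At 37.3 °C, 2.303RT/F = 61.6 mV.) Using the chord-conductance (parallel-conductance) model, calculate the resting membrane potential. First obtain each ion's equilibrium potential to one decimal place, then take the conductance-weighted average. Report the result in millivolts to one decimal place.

-71.9 mV

E_Na⁺ = (61.6/1)·log₁₀(126/12.7) = 61.4 mV
E_K⁺ = (61.6/1)·log₁₀(5.72/138) = -85.2 mV
Vm = (Σ gᵢEᵢ)/(Σ gᵢ) = (1.5·61.4 + 15·-85.2) / (1.5 + 15)
= -1185.90 / 16.5 = -71.87 mV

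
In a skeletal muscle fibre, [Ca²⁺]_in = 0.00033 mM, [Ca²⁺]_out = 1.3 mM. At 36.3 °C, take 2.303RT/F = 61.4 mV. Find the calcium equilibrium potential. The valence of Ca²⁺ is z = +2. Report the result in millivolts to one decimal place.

E = (61.4/z) · log₁₀([Ca²⁺]_out/[Ca²⁺]_in) with z = +2.
= (61.4/2) · log₁₀(1.3/0.00033) = 30.70 · log₁₀(3939)
= 30.70 · (3.5954) = 110.38 mV

110.4 mV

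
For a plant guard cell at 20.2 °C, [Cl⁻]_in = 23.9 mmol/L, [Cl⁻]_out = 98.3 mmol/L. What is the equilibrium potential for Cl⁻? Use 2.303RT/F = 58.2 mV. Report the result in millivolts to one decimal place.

-35.7 mV

E = (58.2/z) · log₁₀([Cl⁻]_out/[Cl⁻]_in) with z = -1.
For an anion, dividing by z = -1 reverses the sign.
= (58.2/-1) · log₁₀(98.3/23.9) = -58.20 · log₁₀(4.113)
= -58.20 · (0.6142) = -35.74 mV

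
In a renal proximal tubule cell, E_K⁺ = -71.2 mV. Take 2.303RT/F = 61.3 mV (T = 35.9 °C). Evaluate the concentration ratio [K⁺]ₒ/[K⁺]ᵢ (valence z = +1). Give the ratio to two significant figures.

log₁₀([out]/[in]) = E·z/(61.3) = -71.2 × 1 / 61.3 = -1.1615
[out]/[in] = 10^(-1.1615) = 0.06894

0.069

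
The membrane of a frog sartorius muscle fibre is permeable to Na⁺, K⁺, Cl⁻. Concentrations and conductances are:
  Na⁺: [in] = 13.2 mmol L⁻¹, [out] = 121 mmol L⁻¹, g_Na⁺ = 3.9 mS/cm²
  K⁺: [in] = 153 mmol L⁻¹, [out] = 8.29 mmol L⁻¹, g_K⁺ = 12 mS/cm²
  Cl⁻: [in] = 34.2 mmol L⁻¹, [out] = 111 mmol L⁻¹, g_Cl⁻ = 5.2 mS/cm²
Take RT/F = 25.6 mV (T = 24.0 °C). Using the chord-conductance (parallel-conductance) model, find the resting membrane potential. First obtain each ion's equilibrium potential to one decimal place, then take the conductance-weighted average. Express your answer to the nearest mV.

-39 mV

E_Na⁺ = (25.6/1)·ln(121/13.2) = 56.7 mV
E_K⁺ = (25.6/1)·ln(8.29/153) = -74.6 mV
E_Cl⁻ = (25.6/-1)·ln(111/34.2) = -30.1 mV
Vm = (Σ gᵢEᵢ)/(Σ gᵢ) = (3.9·56.7 + 12·-74.6 + 5.2·-30.1) / (3.9 + 12 + 5.2)
= -830.59 / 21.1 = -39.36 mV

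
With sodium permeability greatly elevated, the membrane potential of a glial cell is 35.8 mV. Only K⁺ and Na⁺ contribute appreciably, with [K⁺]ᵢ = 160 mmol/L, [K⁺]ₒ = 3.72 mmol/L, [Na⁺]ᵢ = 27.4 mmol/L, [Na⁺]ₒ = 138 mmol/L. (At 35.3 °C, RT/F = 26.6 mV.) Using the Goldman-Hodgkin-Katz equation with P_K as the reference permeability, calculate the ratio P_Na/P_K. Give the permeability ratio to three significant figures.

Let α = P_Na/P_K. GHK: Vm = 26.6·ln[(Kₒ + α·Naₒ)/(Kᵢ + α·Naᵢ)].
e^(Vm/26.6) = e^(35.8/26.6) = 3.8415
So 3.8415·(Kᵢ + α·Naᵢ) = Kₒ + α·Naₒ → α = (3.8415·160.0 − 3.72) / (138.0 − 3.8415·27.4)
α = (614.6 − 3.72) / (138.0 − 105.3) = 610.9/32.74 = 18.66

18.7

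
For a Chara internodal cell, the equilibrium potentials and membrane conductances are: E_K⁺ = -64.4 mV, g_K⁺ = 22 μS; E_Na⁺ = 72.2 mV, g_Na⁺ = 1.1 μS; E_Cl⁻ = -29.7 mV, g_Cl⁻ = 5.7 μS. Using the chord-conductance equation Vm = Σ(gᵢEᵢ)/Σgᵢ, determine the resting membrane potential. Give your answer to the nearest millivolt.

-52 mV

Σ gᵢEᵢ = 22·(-64.4) + 1.1·(72.2) + 5.7·(-29.7) = -1506.67
Σ gᵢ = 22 + 1.1 + 5.7 = 28.8
Vm = -1506.67 / 28.8 = -52.31 mV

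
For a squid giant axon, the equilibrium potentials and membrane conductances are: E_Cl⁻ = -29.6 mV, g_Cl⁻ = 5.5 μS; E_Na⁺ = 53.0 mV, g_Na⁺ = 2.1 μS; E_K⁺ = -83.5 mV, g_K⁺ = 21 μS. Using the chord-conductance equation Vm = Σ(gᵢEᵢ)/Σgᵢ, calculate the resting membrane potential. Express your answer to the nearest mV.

-63 mV

Σ gᵢEᵢ = 5.5·(-29.6) + 2.1·(53.0) + 21·(-83.5) = -1805.00
Σ gᵢ = 5.5 + 2.1 + 21 = 28.6
Vm = -1805.00 / 28.6 = -63.11 mV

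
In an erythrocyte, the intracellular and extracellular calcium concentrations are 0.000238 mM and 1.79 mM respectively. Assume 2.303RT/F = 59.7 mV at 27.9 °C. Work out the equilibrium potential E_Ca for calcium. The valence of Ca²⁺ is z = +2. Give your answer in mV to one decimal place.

115.7 mV

E = (59.7/z) · log₁₀([Ca²⁺]_out/[Ca²⁺]_in) with z = +2.
= (59.7/2) · log₁₀(1.79/0.000238) = 29.85 · log₁₀(7521)
= 29.85 · (3.8763) = 115.71 mV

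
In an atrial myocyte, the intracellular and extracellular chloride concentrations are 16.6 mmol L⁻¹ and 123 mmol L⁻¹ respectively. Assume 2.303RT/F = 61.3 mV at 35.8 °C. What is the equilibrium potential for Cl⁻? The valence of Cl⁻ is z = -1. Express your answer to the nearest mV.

E = (61.3/z) · log₁₀([Cl⁻]_out/[Cl⁻]_in) with z = -1.
For an anion, dividing by z = -1 reverses the sign.
= (61.3/-1) · log₁₀(123/16.6) = -61.30 · log₁₀(7.41)
= -61.30 · (0.8698) = -53.32 mV

-53 mV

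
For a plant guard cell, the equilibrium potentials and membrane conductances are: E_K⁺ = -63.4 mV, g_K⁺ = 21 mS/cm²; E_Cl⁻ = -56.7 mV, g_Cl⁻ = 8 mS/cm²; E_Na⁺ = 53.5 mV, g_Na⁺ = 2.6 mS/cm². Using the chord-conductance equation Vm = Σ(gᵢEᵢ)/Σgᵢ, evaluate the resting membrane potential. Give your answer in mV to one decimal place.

-52.1 mV

Σ gᵢEᵢ = 21·(-63.4) + 8·(-56.7) + 2.6·(53.5) = -1645.90
Σ gᵢ = 21 + 8 + 2.6 = 31.6
Vm = -1645.90 / 31.6 = -52.09 mV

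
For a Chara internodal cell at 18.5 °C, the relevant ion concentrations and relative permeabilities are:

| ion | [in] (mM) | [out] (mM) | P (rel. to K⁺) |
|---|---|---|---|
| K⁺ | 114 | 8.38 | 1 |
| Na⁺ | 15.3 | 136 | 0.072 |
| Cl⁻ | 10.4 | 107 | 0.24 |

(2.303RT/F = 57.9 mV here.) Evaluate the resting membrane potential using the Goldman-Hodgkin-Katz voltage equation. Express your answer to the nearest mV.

-48 mV

Vm = 57.9 · log₁₀[(Σ P·[cation]ₒ + Σ P·[anion]ᵢ) / (Σ P·[cation]ᵢ + Σ P·[anion]ₒ)]
Numerator = 1×8.38 + 0.072×136 + 0.24×10.4 = 20.67
Denominator = 1×114 + 0.072×15.3 + 0.24×107 = 140.8
Vm = 57.9 · log₁₀(0.14681) = 57.9 × (-0.8332) = -48.25 mV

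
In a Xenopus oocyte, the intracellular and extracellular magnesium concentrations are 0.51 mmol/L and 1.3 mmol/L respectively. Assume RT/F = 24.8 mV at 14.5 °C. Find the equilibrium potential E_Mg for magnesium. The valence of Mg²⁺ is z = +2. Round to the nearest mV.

12 mV

E = (24.8/z) · ln([Mg²⁺]_out/[Mg²⁺]_in) with z = +2.
= (24.8/2) · ln(1.3/0.51) = 12.40 · ln(2.549)
= 12.40 · (0.9357) = 11.60 mV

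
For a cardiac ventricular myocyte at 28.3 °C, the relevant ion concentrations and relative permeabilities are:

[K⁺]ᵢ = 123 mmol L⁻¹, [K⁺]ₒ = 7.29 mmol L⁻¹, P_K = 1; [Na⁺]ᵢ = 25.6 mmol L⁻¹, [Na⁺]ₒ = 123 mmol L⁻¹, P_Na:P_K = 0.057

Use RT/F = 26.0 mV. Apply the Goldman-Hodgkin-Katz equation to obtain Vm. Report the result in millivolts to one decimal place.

Vm = 26.0 · ln[(Σ P·[cation]ₒ + Σ P·[anion]ᵢ) / (Σ P·[cation]ᵢ + Σ P·[anion]ₒ)]
Numerator = 1×7.29 + 0.057×123 = 14.3
Denominator = 1×123 + 0.057×25.6 = 124.5
Vm = 26.0 · ln(0.11491) = 26.0 × (-2.1636) = -56.25 mV

-56.3 mV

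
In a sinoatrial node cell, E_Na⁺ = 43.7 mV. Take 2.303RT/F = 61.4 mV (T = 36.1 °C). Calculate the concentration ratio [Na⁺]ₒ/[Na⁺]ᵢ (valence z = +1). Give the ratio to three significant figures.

5.15

log₁₀([out]/[in]) = E·z/(61.4) = 43.7 × 1 / 61.4 = 0.7117
[out]/[in] = 10^(0.7117) = 5.149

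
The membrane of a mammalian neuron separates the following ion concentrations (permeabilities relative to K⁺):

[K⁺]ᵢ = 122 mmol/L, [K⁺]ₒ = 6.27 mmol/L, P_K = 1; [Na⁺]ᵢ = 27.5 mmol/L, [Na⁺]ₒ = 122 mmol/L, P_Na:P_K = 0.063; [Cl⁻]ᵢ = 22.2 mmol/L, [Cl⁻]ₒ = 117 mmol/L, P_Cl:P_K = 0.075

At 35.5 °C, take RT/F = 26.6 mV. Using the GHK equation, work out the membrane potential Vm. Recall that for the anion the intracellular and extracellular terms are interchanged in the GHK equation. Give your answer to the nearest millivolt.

-57 mV

Vm = 26.6 · ln[(Σ P·[cation]ₒ + Σ P·[anion]ᵢ) / (Σ P·[cation]ᵢ + Σ P·[anion]ₒ)]
Numerator = 1×6.27 + 0.063×122 + 0.075×22.2 = 15.62
Denominator = 1×122 + 0.063×27.5 + 0.075×117 = 132.5
Vm = 26.6 · ln(0.11789) = 26.6 × (-2.1380) = -56.87 mV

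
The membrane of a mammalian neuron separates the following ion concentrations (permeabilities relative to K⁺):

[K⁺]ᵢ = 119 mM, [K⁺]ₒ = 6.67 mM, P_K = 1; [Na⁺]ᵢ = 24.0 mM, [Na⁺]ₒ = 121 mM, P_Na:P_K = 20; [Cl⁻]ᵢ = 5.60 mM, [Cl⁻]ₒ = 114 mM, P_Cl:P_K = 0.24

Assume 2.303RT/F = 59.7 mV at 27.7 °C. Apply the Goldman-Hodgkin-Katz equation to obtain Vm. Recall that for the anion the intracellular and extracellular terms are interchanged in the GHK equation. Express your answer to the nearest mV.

35 mV

Vm = 59.7 · log₁₀[(Σ P·[cation]ₒ + Σ P·[anion]ᵢ) / (Σ P·[cation]ᵢ + Σ P·[anion]ₒ)]
Numerator = 1×6.67 + 20×121 + 0.24×5.60 = 2428
Denominator = 1×119 + 20×24.0 + 0.24×114 = 626.4
Vm = 59.7 · log₁₀(3.8764) = 59.7 × (0.5884) = 35.13 mV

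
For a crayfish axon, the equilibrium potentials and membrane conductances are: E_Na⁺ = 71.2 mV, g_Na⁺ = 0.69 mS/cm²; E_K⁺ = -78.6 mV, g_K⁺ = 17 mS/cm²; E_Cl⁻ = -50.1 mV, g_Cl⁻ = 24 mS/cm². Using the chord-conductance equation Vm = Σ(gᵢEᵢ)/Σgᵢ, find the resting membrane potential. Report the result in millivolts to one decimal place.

Σ gᵢEᵢ = 0.69·(71.2) + 17·(-78.6) + 24·(-50.1) = -2489.47
Σ gᵢ = 0.69 + 17 + 24 = 41.69
Vm = -2489.47 / 41.69 = -59.71 mV

-59.7 mV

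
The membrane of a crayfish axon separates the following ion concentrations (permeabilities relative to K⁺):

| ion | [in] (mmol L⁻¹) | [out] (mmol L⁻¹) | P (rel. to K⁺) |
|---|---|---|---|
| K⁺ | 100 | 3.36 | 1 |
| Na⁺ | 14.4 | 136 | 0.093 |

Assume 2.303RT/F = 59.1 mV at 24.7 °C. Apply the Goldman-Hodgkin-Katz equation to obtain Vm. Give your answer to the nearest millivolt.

Vm = 59.1 · log₁₀[(Σ P·[cation]ₒ + Σ P·[anion]ᵢ) / (Σ P·[cation]ᵢ + Σ P·[anion]ₒ)]
Numerator = 1×3.36 + 0.093×136 = 16.01
Denominator = 1×100 + 0.093×14.4 = 101.3
Vm = 59.1 · log₁₀(0.15796) = 59.1 × (-0.8014) = -47.37 mV

-47 mV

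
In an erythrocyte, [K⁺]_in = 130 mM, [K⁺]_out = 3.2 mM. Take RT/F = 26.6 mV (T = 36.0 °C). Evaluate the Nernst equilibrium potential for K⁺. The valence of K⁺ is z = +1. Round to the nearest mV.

E = (26.6/z) · ln([K⁺]_out/[K⁺]_in) with z = +1.
= (26.6/1) · ln(3.2/130) = 26.60 · ln(0.02462)
= 26.60 · (-3.7044) = -98.54 mV

-99 mV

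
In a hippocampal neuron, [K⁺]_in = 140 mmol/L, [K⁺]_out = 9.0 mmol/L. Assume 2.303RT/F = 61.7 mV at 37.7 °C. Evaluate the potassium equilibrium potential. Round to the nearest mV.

E = (61.7/z) · log₁₀([K⁺]_out/[K⁺]_in) with z = +1.
= (61.7/1) · log₁₀(9.0/140) = 61.70 · log₁₀(0.06429)
= 61.70 · (-1.1919) = -73.54 mV

-74 mV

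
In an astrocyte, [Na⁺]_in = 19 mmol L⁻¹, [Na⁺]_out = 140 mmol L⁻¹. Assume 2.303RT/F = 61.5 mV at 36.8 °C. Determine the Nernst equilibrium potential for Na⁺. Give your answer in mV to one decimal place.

53.3 mV

E = (61.5/z) · log₁₀([Na⁺]_out/[Na⁺]_in) with z = +1.
= (61.5/1) · log₁₀(140/19) = 61.50 · log₁₀(7.368)
= 61.50 · (0.8674) = 53.34 mV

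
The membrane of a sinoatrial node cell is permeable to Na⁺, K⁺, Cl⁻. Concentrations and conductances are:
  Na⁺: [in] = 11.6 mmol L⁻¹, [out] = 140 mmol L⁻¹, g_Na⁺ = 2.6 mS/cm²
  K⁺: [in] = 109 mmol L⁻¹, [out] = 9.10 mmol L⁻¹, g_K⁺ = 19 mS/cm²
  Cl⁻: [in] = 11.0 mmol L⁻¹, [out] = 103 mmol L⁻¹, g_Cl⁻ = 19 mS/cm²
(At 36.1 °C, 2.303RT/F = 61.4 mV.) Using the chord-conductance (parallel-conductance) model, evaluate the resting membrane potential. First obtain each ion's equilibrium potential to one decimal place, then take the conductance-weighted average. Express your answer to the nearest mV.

-55 mV

E_Na⁺ = (61.4/1)·log₁₀(140/11.6) = 66.4 mV
E_K⁺ = (61.4/1)·log₁₀(9.10/109) = -66.2 mV
E_Cl⁻ = (61.4/-1)·log₁₀(103/11.0) = -59.6 mV
Vm = (Σ gᵢEᵢ)/(Σ gᵢ) = (2.6·66.4 + 19·-66.2 + 19·-59.6) / (2.6 + 19 + 19)
= -2217.56 / 40.6 = -54.62 mV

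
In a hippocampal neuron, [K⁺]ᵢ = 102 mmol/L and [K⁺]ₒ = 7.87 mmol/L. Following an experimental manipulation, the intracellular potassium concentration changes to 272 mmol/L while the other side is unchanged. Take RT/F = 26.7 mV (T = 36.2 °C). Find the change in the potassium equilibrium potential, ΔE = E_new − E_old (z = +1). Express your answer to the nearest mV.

E_old = (26.7/1)·ln(7.87/102) = -68.40 mV
E_new = (26.7/1)·ln(7.87/272) = -94.59 mV
ΔE = -94.59 − (-68.40) = -26.19 mV

-26 mV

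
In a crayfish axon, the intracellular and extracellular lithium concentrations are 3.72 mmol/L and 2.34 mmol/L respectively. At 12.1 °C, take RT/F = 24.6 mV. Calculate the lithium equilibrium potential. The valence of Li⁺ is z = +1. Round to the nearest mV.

E = (24.6/z) · ln([Li⁺]_out/[Li⁺]_in) with z = +1.
= (24.6/1) · ln(2.34/3.72) = 24.60 · ln(0.629)
= 24.60 · (-0.4636) = -11.40 mV

-11 mV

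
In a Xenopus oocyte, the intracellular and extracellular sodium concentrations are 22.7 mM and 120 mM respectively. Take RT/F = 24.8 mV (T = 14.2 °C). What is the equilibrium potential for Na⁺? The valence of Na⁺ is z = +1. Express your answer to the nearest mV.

E = (24.8/z) · ln([Na⁺]_out/[Na⁺]_in) with z = +1.
= (24.8/1) · ln(120/22.7) = 24.80 · ln(5.286)
= 24.80 · (1.6651) = 41.30 mV

41 mV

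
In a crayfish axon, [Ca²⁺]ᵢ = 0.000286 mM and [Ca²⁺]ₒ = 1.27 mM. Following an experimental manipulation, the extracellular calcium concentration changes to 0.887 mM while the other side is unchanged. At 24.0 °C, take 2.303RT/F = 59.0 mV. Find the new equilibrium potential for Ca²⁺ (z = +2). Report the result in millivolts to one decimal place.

103.0 mV

After the shift: [Ca²⁺]_out = 0.887, [Ca²⁺]_in = 0.000286 mM.
E_new = (59.0/2)·log₁₀(0.887/0.000286) = 29.50 · (3.4916) = 103.00 mV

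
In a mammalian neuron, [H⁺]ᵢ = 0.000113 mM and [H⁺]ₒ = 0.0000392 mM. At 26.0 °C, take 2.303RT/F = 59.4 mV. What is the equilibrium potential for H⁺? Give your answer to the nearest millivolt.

-27 mV

E = (59.4/z) · log₁₀([H⁺]_out/[H⁺]_in) with z = +1.
= (59.4/1) · log₁₀(0.0000392/0.000113) = 59.40 · log₁₀(0.3469)
= 59.40 · (-0.4598) = -27.31 mV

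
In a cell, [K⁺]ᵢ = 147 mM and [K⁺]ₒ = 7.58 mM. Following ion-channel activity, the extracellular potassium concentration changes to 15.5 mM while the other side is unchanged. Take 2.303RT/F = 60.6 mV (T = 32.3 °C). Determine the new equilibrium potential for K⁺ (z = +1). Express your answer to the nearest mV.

-59 mV

After the shift: [K⁺]_out = 15.5, [K⁺]_in = 147 mM.
E_new = (60.6/1)·log₁₀(15.5/147) = 60.60 · (-0.9770) = -59.21 mV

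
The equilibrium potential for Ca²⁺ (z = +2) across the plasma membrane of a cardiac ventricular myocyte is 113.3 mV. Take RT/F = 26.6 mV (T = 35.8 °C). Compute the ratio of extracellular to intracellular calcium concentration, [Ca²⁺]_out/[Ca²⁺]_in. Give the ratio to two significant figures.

ln([out]/[in]) = E·z/(26.6) = 113.3 × 2 / 26.6 = 8.5188
[out]/[in] = e^(8.5188) = 5008

5000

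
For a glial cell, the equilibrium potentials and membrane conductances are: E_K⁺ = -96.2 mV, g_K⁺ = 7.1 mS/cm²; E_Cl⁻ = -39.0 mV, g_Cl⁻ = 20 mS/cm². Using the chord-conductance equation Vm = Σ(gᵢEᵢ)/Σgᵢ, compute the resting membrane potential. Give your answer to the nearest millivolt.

-54 mV

Σ gᵢEᵢ = 7.1·(-96.2) + 20·(-39.0) = -1463.02
Σ gᵢ = 7.1 + 20 = 27.1
Vm = -1463.02 / 27.1 = -53.99 mV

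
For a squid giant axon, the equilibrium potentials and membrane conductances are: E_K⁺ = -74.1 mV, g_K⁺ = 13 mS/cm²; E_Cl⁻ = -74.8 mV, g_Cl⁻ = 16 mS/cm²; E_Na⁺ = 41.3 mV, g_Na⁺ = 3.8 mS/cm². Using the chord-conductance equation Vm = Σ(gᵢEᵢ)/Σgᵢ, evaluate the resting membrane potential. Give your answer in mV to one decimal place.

Σ gᵢEᵢ = 13·(-74.1) + 16·(-74.8) + 3.8·(41.3) = -2003.16
Σ gᵢ = 13 + 16 + 3.8 = 32.8
Vm = -2003.16 / 32.8 = -61.07 mV

-61.1 mV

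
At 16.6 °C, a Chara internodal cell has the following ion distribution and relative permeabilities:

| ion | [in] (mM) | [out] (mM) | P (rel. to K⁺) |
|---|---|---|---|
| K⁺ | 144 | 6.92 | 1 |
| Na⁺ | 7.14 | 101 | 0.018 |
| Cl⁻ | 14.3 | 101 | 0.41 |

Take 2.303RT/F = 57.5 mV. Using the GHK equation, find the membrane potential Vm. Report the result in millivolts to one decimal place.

-63.5 mV

Vm = 57.5 · log₁₀[(Σ P·[cation]ₒ + Σ P·[anion]ᵢ) / (Σ P·[cation]ᵢ + Σ P·[anion]ₒ)]
Numerator = 1×6.92 + 0.018×101 + 0.41×14.3 = 14.6
Denominator = 1×144 + 0.018×7.14 + 0.41×101 = 185.5
Vm = 57.5 · log₁₀(0.078695) = 57.5 × (-1.1041) = -63.48 mV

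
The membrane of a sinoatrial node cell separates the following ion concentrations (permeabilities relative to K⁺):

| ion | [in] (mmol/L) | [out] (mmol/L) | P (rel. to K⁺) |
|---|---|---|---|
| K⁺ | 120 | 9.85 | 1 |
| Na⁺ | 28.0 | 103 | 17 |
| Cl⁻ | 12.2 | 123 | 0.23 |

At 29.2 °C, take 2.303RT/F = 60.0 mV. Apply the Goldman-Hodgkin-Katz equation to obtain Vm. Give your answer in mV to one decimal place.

27.1 mV

Vm = 60.0 · log₁₀[(Σ P·[cation]ₒ + Σ P·[anion]ᵢ) / (Σ P·[cation]ᵢ + Σ P·[anion]ₒ)]
Numerator = 1×9.85 + 17×103 + 0.23×12.2 = 1764
Denominator = 1×120 + 17×28.0 + 0.23×123 = 624.3
Vm = 60.0 · log₁₀(2.8251) = 60.0 × (0.4510) = 27.06 mV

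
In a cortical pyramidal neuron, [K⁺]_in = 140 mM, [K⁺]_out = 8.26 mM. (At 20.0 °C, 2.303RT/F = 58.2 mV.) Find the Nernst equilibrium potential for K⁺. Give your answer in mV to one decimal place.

E = (58.2/z) · log₁₀([K⁺]_out/[K⁺]_in) with z = +1.
= (58.2/1) · log₁₀(8.26/140) = 58.20 · log₁₀(0.059)
= 58.20 · (-1.2291) = -71.54 mV

-71.5 mV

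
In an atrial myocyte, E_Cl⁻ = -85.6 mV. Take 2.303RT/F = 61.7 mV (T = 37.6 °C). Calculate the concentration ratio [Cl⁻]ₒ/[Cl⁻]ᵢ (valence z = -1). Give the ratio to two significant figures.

log₁₀([out]/[in]) = E·z/(61.7) = -85.6 × -1 / 61.7 = 1.3874
[out]/[in] = 10^(1.3874) = 24.4

24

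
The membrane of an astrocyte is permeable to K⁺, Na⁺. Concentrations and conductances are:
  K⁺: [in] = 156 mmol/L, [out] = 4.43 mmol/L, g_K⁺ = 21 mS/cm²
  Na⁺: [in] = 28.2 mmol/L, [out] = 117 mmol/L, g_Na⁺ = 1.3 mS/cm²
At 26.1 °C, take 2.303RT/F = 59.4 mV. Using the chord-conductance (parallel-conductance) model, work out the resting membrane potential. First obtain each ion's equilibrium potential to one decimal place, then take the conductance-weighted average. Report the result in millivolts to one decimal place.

E_K⁺ = (59.4/1)·log₁₀(4.43/156) = -91.9 mV
E_Na⁺ = (59.4/1)·log₁₀(117/28.2) = 36.7 mV
Vm = (Σ gᵢEᵢ)/(Σ gᵢ) = (21·-91.9 + 1.3·36.7) / (21 + 1.3)
= -1882.19 / 22.3 = -84.40 mV

-84.4 mV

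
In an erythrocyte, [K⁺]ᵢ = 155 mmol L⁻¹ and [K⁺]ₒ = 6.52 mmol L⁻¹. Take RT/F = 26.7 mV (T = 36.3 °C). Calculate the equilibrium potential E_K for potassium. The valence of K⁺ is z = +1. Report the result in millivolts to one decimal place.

E = (26.7/z) · ln([K⁺]_out/[K⁺]_in) with z = +1.
= (26.7/1) · ln(6.52/155) = 26.70 · ln(0.04206)
= 26.70 · (-3.1686) = -84.60 mV

-84.6 mV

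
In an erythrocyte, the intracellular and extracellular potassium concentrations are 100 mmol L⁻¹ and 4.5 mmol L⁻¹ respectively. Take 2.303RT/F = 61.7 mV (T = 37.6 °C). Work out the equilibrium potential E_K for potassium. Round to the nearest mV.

E = (61.7/z) · log₁₀([K⁺]_out/[K⁺]_in) with z = +1.
= (61.7/1) · log₁₀(4.5/100) = 61.70 · log₁₀(0.045)
= 61.70 · (-1.3468) = -83.10 mV

-83 mV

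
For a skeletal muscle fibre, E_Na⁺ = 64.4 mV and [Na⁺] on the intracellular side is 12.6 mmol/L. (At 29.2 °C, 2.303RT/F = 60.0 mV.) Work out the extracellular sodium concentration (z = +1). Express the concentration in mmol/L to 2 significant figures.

Nernst: E = (60.0/1) · log₁₀([out]/[in]), so log₁₀([out]/[in]) = 64.4 × 1 / 60.0 = 1.0733.
[out]/[in] = 10^(1.0733) = 11.84.
[out] = 11.84 × 12.6 = 149.2 mmol/L.

150 mmol/L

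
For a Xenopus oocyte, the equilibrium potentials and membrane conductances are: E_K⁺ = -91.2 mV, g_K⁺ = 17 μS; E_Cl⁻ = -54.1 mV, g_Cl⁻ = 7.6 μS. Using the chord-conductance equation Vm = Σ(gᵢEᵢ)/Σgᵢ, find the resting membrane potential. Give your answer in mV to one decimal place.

-79.7 mV

Σ gᵢEᵢ = 17·(-91.2) + 7.6·(-54.1) = -1961.56
Σ gᵢ = 17 + 7.6 = 24.6
Vm = -1961.56 / 24.6 = -79.74 mV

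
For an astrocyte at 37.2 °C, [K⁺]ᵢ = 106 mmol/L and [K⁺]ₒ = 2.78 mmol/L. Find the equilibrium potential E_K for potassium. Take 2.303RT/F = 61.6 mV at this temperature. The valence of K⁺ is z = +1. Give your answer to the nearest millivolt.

-97 mV

E = (61.6/z) · log₁₀([K⁺]_out/[K⁺]_in) with z = +1.
= (61.6/1) · log₁₀(2.78/106) = 61.60 · log₁₀(0.02623)
= 61.60 · (-1.5813) = -97.41 mV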